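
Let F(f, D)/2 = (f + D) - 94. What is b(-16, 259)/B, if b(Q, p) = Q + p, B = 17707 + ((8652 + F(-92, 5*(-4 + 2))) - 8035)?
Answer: 243/17932 ≈ 0.013551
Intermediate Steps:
F(f, D) = -188 + 2*D + 2*f (F(f, D) = 2*((f + D) - 94) = 2*((D + f) - 94) = 2*(-94 + D + f) = -188 + 2*D + 2*f)
B = 17932 (B = 17707 + ((8652 + (-188 + 2*(5*(-4 + 2)) + 2*(-92))) - 8035) = 17707 + ((8652 + (-188 + 2*(5*(-2)) - 184)) - 8035) = 17707 + ((8652 + (-188 + 2*(-10) - 184)) - 8035) = 17707 + ((8652 + (-188 - 20 - 184)) - 8035) = 17707 + ((8652 - 392) - 8035) = 17707 + (8260 - 8035) = 17707 + 225 = 17932)
b(-16, 259)/B = (-16 + 259)/17932 = 243*(1/17932) = 243/17932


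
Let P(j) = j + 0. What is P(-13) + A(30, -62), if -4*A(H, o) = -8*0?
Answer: -13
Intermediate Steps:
P(j) = j
A(H, o) = 0 (A(H, o) = -(-2)*0 = -¼*0 = 0)
P(-13) + A(30, -62) = -13 + 0 = -13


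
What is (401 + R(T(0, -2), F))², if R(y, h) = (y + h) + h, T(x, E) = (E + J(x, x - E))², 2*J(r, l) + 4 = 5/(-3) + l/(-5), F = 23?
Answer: 180710860201/810000 ≈ 2.2310e+5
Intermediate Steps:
J(r, l) = -17/6 - l/10 (J(r, l) = -2 + (5/(-3) + l/(-5))/2 = -2 + (5*(-⅓) + l*(-⅕))/2 = -2 + (-5/3 - l/5)/2 = -2 + (-⅚ - l/10) = -17/6 - l/10)
T(x, E) = (-17/6 - x/10 + 11*E/10)² (T(x, E) = (E + (-17/6 - (x - E)/10))² = (E + (-17/6 + (-x/10 + E/10)))² = (E + (-17/6 - x/10 + E/10))² = (-17/6 - x/10 + 11*E/10)²)
R(y, h) = y + 2*h (R(y, h) = (h + y) + h = y + 2*h)
(401 + R(T(0, -2), F))² = (401 + ((85 - 33*(-2) + 3*0)²/900 + 2*23))² = (401 + ((85 + 66 + 0)²/900 + 46))² = (401 + ((1/900)*151² + 46))² = (401 + ((1/900)*22801 + 46))² = (401 + (22801/900 + 46))² = (401 + 64201/900)² = (425101/900)² = 180710860201/810000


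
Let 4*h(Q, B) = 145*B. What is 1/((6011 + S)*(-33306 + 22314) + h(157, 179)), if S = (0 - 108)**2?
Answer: -4/777108445 ≈ -5.1473e-9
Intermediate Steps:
S = 11664 (S = (-108)**2 = 11664)
h(Q, B) = 145*B/4 (h(Q, B) = (145*B)/4 = 145*B/4)
1/((6011 + S)*(-33306 + 22314) + h(157, 179)) = 1/((6011 + 11664)*(-33306 + 22314) + (145/4)*179) = 1/(17675*(-10992) + 25955/4) = 1/(-194283600 + 25955/4) = 1/(-777108445/4) = -4/777108445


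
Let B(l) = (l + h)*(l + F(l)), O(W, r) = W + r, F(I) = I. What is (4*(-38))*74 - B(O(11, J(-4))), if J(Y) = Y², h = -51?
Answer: -9952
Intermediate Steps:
B(l) = 2*l*(-51 + l) (B(l) = (l - 51)*(l + l) = (-51 + l)*(2*l) = 2*l*(-51 + l))
(4*(-38))*74 - B(O(11, J(-4))) = (4*(-38))*74 - 2*(11 + (-4)²)*(-51 + (11 + (-4)²)) = -152*74 - 2*(11 + 16)*(-51 + (11 + 16)) = -11248 - 2*27*(-51 + 27) = -11248 - 2*27*(-24) = -11248 - 1*(-1296) = -11248 + 1296 = -9952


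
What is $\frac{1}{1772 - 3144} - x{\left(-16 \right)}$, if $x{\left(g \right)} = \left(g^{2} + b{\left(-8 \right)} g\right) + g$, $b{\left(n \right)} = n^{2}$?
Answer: $\frac{1075647}{1372} \approx 784.0$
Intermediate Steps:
$x{\left(g \right)} = g^{2} + 65 g$ ($x{\left(g \right)} = \left(g^{2} + \left(-8\right)^{2} g\right) + g = \left(g^{2} + 64 g\right) + g = g^{2} + 65 g$)
$\frac{1}{1772 - 3144} - x{\left(-16 \right)} = \frac{1}{1772 - 3144} - - 16 \left(65 - 16\right) = \frac{1}{-1372} - \left(-16\right) 49 = - \frac{1}{1372} - -784 = - \frac{1}{1372} + 784 = \frac{1075647}{1372}$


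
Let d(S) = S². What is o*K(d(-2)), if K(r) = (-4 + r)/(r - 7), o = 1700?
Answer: 0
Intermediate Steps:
K(r) = (-4 + r)/(-7 + r)
o*K(d(-2)) = 1700*((-4 + (-2)²)/(-7 + (-2)²)) = 1700*((-4 + 4)/(-7 + 4)) = 1700*(0/(-3)) = 1700*(-⅓*0) = 1700*0 = 0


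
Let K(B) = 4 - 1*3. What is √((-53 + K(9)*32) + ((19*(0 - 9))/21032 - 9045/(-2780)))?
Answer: I*√37934993790210/1461724 ≈ 4.2136*I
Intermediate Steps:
K(B) = 1 (K(B) = 4 - 3 = 1)
√((-53 + K(9)*32) + ((19*(0 - 9))/21032 - 9045/(-2780))) = √((-53 + 1*32) + ((19*(0 - 9))/21032 - 9045/(-2780))) = √((-53 + 32) + ((19*(-9))*(1/21032) - 9045*(-1/2780))) = √(-21 + (-171*1/21032 + 1809/556)) = √(-21 + (-171/21032 + 1809/556)) = √(-21 + 9487953/2923448) = √(-51904455/2923448) = I*√37934993790210/1461724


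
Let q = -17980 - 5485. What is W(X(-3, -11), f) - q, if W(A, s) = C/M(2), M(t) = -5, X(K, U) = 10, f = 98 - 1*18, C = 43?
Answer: 117282/5 ≈ 23456.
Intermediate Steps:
f = 80 (f = 98 - 18 = 80)
W(A, s) = -43/5 (W(A, s) = 43/(-5) = 43*(-⅕) = -43/5)
q = -23465
W(X(-3, -11), f) - q = -43/5 - 1*(-23465) = -43/5 + 23465 = 117282/5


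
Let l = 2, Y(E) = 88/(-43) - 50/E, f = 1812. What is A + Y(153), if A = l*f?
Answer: 23826682/6579 ≈ 3621.6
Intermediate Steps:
Y(E) = -88/43 - 50/E (Y(E) = 88*(-1/43) - 50/E = -88/43 - 50/E)
A = 3624 (A = 2*1812 = 3624)
A + Y(153) = 3624 + (-88/43 - 50/153) = 3624 - 15614/6579 = 23826682/6579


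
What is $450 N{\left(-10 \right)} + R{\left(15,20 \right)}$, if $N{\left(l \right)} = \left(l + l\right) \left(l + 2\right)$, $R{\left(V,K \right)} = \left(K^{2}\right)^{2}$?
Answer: $232000$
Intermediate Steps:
$R{\left(V,K \right)} = K^{4}$
$N{\left(l \right)} = 2 l \left(2 + l\right)$
$450 N{\left(-10 \right)} + R{\left(15,20 \right)} = 450 \cdot 2 \left(-10\right) \left(2 - 10\right) + 20^{4} = 450 \cdot 2 \left(-10\right) \left(-8\right) + 160000 = 450 \cdot 160 + 160000 = 72000 + 160000 = 232000$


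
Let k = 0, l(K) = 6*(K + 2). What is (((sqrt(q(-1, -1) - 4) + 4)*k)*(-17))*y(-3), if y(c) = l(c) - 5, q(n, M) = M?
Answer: 0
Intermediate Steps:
l(K) = 12 + 6*K (l(K) = 6*(2 + K) = 12 + 6*K)
y(c) = 7 + 6*c (y(c) = (12 + 6*c) - 5 = 7 + 6*c)
(((sqrt(q(-1, -1) - 4) + 4)*k)*(-17))*y(-3) = (((sqrt(-1 - 4) + 4)*0)*(-17))*(7 + 6*(-3)) = (((sqrt(-5) + 4)*0)*(-17))*(7 - 18) = (((I*sqrt(5) + 4)*0)*(-17))*(-11) = (((4 + I*sqrt(5))*0)*(-17))*(-11) = (0*(-17))*(-11) = 0*(-11) = 0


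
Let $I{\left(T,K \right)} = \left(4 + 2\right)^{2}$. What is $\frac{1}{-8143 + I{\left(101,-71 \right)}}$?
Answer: $- \frac{1}{8107} \approx -0.00012335$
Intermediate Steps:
$I{\left(T,K \right)} = 36$ ($I{\left(T,K \right)} = 6^{2} = 36$)
$\frac{1}{-8143 + I{\left(101,-71 \right)}} = \frac{1}{-8143 + 36} = \frac{1}{-8107} = - \frac{1}{8107}$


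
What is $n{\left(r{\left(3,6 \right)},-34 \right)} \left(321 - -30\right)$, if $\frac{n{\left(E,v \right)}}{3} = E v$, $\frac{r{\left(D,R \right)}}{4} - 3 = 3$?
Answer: $-859248$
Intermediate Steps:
$r{\left(D,R \right)} = 24$ ($r{\left(D,R \right)} = 12 + 4 \cdot 3 = 12 + 12 = 24$)
$n{\left(E,v \right)} = 3 E v$
$n{\left(r{\left(3,6 \right)},-34 \right)} \left(321 - -30\right) = 3 \cdot 24 \left(-34\right) \left(321 - -30\right) = - 2448 \left(321 + 30\right) = \left(-2448\right) 351 = -859248$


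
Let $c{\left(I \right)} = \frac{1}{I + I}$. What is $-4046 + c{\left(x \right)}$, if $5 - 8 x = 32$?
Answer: $- \frac{109246}{27} \approx -4046.1$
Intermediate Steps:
$x = - \frac{27}{8}$ ($x = \frac{5}{8} - 4 = - \frac{27}{8} \approx -3.375$)
$c{\left(I \right)} = \frac{1}{2 I}$
$-4046 + c{\left(x \right)} = -4046 + \frac{1}{2 \left(- \frac{27}{8}\right)} = -4046 + \frac{1}{2} \left(- \frac{8}{27}\right) = -4046 - \frac{4}{27} = - \frac{109246}{27}$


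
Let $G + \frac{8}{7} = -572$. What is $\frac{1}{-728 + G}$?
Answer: $- \frac{7}{9108} \approx -0.00076856$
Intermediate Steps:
$G = - \frac{4012}{7}$ ($G = - \frac{8}{7} - 572 = - \frac{4012}{7} \approx -573.14$)
$\frac{1}{-728 + G} = \frac{1}{-728 - \frac{4012}{7}} = \frac{1}{- \frac{9108}{7}} = - \frac{7}{9108}$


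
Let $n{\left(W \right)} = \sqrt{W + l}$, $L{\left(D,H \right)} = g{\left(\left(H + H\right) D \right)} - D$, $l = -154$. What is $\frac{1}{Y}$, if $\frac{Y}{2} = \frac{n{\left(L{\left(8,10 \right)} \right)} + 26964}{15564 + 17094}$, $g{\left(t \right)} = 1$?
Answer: $\frac{62899308}{103865351} - \frac{16329 i \sqrt{161}}{727057457} \approx 0.60559 - 0.00028497 i$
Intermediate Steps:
$L{\left(D,H \right)} = 1 - D$
$n{\left(W \right)} = \sqrt{-154 + W}$ ($n{\left(W \right)} = \sqrt{W - 154} = \sqrt{-154 + W}$)
$Y = \frac{8988}{5443} + \frac{i \sqrt{161}}{16329}$ ($Y = 2 \frac{\sqrt{-154 + \left(1 - 8\right)} + 26964}{15564 + 17094} = 2 \frac{\sqrt{-154 + \left(1 - 8\right)} + 26964}{32658} = 2 \left(\sqrt{-154 - 7} + 26964\right) \frac{1}{32658} = 2 \left(\sqrt{-161} + 26964\right) \frac{1}{32658} = 2 \left(i \sqrt{161} + 26964\right) \frac{1}{32658} = 2 \left(26964 + i \sqrt{161}\right) \frac{1}{32658} = 2 \left(\frac{4494}{5443} + \frac{i \sqrt{161}}{32658}\right) = \frac{8988}{5443} + \frac{i \sqrt{161}}{16329} \approx 1.6513 + 0.00077706 i$)
$\frac{1}{Y} = \frac{1}{\frac{8988}{5443} + \frac{i \sqrt{161}}{16329}}$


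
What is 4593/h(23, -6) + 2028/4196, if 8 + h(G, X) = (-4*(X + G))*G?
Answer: -1340351/549676 ≈ -2.4384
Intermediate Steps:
h(G, X) = -8 + G*(-4*G - 4*X) (h(G, X) = -8 + (-4*(X + G))*G = -8 + (-4*(G + X))*G = -8 + (-4*G - 4*X)*G = -8 + G*(-4*G - 4*X))
4593/h(23, -6) + 2028/4196 = 4593/(-8 - 4*23**2 - 4*23*(-6)) + 2028/4196 = 4593/(-8 - 4*529 + 552) + 2028*(1/4196) = 4593/(-8 - 2116 + 552) + 507/1049 = 4593/(-1572) + 507/1049 = 4593*(-1/1572) + 507/1049 = -1531/524 + 507/1049 = -1340351/549676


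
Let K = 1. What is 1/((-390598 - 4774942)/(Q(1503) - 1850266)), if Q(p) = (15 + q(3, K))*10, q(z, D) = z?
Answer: 925043/2582770 ≈ 0.35816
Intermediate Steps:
Q(p) = 180 (Q(p) = (15 + 3)*10 = 18*10 = 180)
1/((-390598 - 4774942)/(Q(1503) - 1850266)) = 1/((-390598 - 4774942)/(180 - 1850266)) = 1/(-5165540/(-1850086)) = 1/(-5165540*(-1/1850086)) = 1/(2582770/925043) = 925043/2582770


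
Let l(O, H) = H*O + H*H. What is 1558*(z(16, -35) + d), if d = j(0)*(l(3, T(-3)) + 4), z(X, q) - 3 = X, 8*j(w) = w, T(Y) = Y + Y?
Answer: 29602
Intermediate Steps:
T(Y) = 2*Y
l(O, H) = H² + H*O (l(O, H) = H*O + H² = H² + H*O)
j(w) = w/8
z(X, q) = 3 + X
d = 0 (d = ((⅛)*0)*((2*(-3))*(2*(-3) + 3) + 4) = 0*(-6*(-6 + 3) + 4) = 0*(-6*(-3) + 4) = 0*(18 + 4) = 0*22 = 0)
1558*(z(16, -35) + d) = 1558*((3 + 16) + 0) = 1558*(19 + 0) = 1558*19 = 29602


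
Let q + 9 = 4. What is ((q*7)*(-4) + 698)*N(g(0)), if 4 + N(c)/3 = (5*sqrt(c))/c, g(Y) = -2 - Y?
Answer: -10056 - 6285*I*sqrt(2) ≈ -10056.0 - 8888.3*I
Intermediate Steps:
q = -5 (q = -9 + 4 = -5)
N(c) = -12 + 15/sqrt(c) (N(c) = -12 + 3*((5*sqrt(c))/c) = -12 + 3*(5/sqrt(c)) = -12 + 15/sqrt(c))
((q*7)*(-4) + 698)*N(g(0)) = (-5*7*(-4) + 698)*(-12 + 15/sqrt(-2 - 1*0)) = (-35*(-4) + 698)*(-12 + 15/sqrt(-2 + 0)) = (140 + 698)*(-12 + 15/sqrt(-2)) = 838*(-12 + 15*(-I*sqrt(2)/2)) = 838*(-12 - 15*I*sqrt(2)/2) = -10056 - 6285*I*sqrt(2)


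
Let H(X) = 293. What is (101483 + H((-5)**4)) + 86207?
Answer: 187983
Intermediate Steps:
(101483 + H((-5)**4)) + 86207 = (101483 + 293) + 86207 = 101776 + 86207 = 187983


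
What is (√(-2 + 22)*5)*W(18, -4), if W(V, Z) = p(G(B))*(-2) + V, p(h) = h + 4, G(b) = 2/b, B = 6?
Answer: 280*√5/3 ≈ 208.70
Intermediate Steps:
p(h) = 4 + h
W(V, Z) = -26/3 + V (W(V, Z) = (4 + 2/6)*(-2) + V = (4 + 2*(⅙))*(-2) + V = (4 + ⅓)*(-2) + V = (13/3)*(-2) + V = -26/3 + V)
(√(-2 + 22)*5)*W(18, -4) = (√(-2 + 22)*5)*(-26/3 + 18) = (√20*5)*(28/3) = ((2*√5)*5)*(28/3) = (10*√5)*(28/3) = 280*√5/3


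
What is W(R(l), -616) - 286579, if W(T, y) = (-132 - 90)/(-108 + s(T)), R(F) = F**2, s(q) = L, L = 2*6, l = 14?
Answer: -4585227/16 ≈ -2.8658e+5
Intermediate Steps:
L = 12
s(q) = 12
W(T, y) = 37/16 (W(T, y) = (-132 - 90)/(-108 + 12) = -222/(-96) = -222*(-1/96) = 37/16)
W(R(l), -616) - 286579 = 37/16 - 286579 = -4585227/16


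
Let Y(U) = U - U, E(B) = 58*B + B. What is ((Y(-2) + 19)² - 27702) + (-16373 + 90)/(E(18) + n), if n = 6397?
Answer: -203952802/7459 ≈ -27343.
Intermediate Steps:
E(B) = 59*B
Y(U) = 0
((Y(-2) + 19)² - 27702) + (-16373 + 90)/(E(18) + n) = ((0 + 19)² - 27702) + (-16373 + 90)/(59*18 + 6397) = (19² - 27702) - 16283/(1062 + 6397) = (361 - 27702) - 16283/7459 = -27341 - 16283*1/7459 = -27341 - 16283/7459 = -203952802/7459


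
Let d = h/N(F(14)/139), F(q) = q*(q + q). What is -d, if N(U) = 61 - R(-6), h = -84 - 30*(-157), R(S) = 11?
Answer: -2313/25 ≈ -92.520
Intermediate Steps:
F(q) = 2*q² (F(q) = q*(2*q) = 2*q²)
h = 4626 (h = -84 + 4710 = 4626)
N(U) = 50 (N(U) = 61 - 1*11 = 61 - 11 = 50)
d = 2313/25 (d = 4626/50 = 4626*(1/50) = 2313/25 ≈ 92.520)
-d = -1*2313/25 = -2313/25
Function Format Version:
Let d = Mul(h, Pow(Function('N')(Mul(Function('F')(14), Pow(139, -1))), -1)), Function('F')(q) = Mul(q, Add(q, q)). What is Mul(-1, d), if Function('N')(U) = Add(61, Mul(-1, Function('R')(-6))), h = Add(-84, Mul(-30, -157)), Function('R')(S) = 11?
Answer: Rational(-2313, 25) ≈ -92.520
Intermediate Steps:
Function('F')(q) = Mul(2, Pow(q, 2)) (Function('F')(q) = Mul(q, Mul(2, q)) = Mul(2, Pow(q, 2)))
h = 4626 (h = Add(-84, 4710) = 4626)
Function('N')(U) = 50 (Function('N')(U) = Add(61, Mul(-1, 11)) = Add(61, -11) = 50)
d = Rational(2313, 25) (d = Mul(4626, Pow(50, -1)) = Mul(4626, Rational(1, 50)) = Rational(2313, 25) ≈ 92.520)
Mul(-1, d) = Mul(-1, Rational(2313, 25)) = Rational(-2313, 25)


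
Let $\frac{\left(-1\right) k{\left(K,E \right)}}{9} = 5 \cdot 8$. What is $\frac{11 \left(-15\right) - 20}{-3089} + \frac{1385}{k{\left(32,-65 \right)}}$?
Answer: $- \frac{842333}{222408} \approx -3.7873$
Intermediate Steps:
$k{\left(K,E \right)} = -360$ ($k{\left(K,E \right)} = - 9 \cdot 5 \cdot 8 = \left(-9\right) 40 = -360$)
$\frac{11 \left(-15\right) - 20}{-3089} + \frac{1385}{k{\left(32,-65 \right)}} = \frac{11 \left(-15\right) - 20}{-3089} + \frac{1385}{-360} = \left(-165 - 20\right) \left(- \frac{1}{3089}\right) + 1385 \left(- \frac{1}{360}\right) = \left(-185\right) \left(- \frac{1}{3089}\right) - \frac{277}{72} = \frac{185}{3089} - \frac{277}{72} = - \frac{842333}{222408}$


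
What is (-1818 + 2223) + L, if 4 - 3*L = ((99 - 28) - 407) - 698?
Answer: 751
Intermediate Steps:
L = 346 (L = 4/3 - (((99 - 28) - 407) - 698)/3 = 4/3 - ((71 - 407) - 698)/3 = 4/3 - (-336 - 698)/3 = 4/3 - 1/3*(-1034) = 4/3 + 1034/3 = 346)
(-1818 + 2223) + L = (-1818 + 2223) + 346 = 405 + 346 = 751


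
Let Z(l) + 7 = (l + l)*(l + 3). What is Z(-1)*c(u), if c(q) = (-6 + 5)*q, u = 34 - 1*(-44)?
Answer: 858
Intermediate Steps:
Z(l) = -7 + 2*l*(3 + l) (Z(l) = -7 + (l + l)*(l + 3) = -7 + (2*l)*(3 + l) = -7 + 2*l*(3 + l))
u = 78 (u = 34 + 44 = 78)
c(q) = -q
Z(-1)*c(u) = (-7 + 2*(-1)² + 6*(-1))*(-1*78) = (-7 + 2*1 - 6)*(-78) = (-7 + 2 - 6)*(-78) = -11*(-78) = 858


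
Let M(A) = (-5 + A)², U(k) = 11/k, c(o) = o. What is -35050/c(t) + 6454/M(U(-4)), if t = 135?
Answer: -3948482/25947 ≈ -152.17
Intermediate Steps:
-35050/c(t) + 6454/M(U(-4)) = -35050/135 + 6454/((-5 + 11/(-4))²) = -35050*1/135 + 6454/((-5 + 11*(-¼))²) = -7010/27 + 6454/((-5 - 11/4)²) = -7010/27 + 6454/((-31/4)²) = -7010/27 + 6454/(961/16) = -7010/27 + 6454*(16/961) = -7010/27 + 103264/961 = -3948482/25947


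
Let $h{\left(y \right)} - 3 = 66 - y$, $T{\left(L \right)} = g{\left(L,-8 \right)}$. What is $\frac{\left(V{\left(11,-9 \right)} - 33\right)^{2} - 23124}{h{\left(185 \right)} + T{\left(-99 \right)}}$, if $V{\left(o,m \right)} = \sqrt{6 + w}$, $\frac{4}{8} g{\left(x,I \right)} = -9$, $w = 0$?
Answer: $\frac{22029}{134} + \frac{33 \sqrt{6}}{67} \approx 165.6$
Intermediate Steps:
$g{\left(x,I \right)} = -18$ ($g{\left(x,I \right)} = 2 \left(-9\right) = -18$)
$T{\left(L \right)} = -18$
$h{\left(y \right)} = 69 - y$ ($h{\left(y \right)} = 3 - \left(-66 + y\right) = 69 - y$)
$V{\left(o,m \right)} = \sqrt{6}$ ($V{\left(o,m \right)} = \sqrt{6 + 0} = \sqrt{6}$)
$\frac{\left(V{\left(11,-9 \right)} - 33\right)^{2} - 23124}{h{\left(185 \right)} + T{\left(-99 \right)}} = \frac{\left(\sqrt{6} - 33\right)^{2} - 23124}{\left(69 - 185\right) - 18} = \frac{\left(-33 + \sqrt{6}\right)^{2} - 23124}{\left(69 - 185\right) - 18} = \frac{-23124 + \left(-33 + \sqrt{6}\right)^{2}}{-116 - 18} = \frac{-23124 + \left(-33 + \sqrt{6}\right)^{2}}{-134} = \left(-23124 + \left(-33 + \sqrt{6}\right)^{2}\right) \left(- \frac{1}{134}\right) = \frac{11562}{67} - \frac{\left(-33 + \sqrt{6}\right)^{2}}{134}$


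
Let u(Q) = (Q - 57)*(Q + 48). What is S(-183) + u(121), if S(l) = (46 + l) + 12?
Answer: 10691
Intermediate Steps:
u(Q) = (-57 + Q)*(48 + Q)
S(l) = 58 + l
S(-183) + u(121) = (58 - 183) + (-2736 + 121**2 - 9*121) = -125 + (-2736 + 14641 - 1089) = -125 + 10816 = 10691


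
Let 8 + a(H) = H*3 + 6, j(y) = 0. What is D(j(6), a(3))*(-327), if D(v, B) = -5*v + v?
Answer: 0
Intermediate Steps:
a(H) = -2 + 3*H (a(H) = -8 + (H*3 + 6) = -8 + (3*H + 6) = -8 + (6 + 3*H) = -2 + 3*H)
D(v, B) = -4*v
D(j(6), a(3))*(-327) = -4*0*(-327) = 0*(-327) = 0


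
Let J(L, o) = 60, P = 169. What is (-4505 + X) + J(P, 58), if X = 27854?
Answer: 23409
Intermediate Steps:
(-4505 + X) + J(P, 58) = (-4505 + 27854) + 60 = 23349 + 60 = 23409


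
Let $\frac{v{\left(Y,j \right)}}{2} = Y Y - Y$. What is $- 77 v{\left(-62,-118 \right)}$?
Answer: $-601524$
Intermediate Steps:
$v{\left(Y,j \right)} = - 2 Y + 2 Y^{2}$ ($v{\left(Y,j \right)} = 2 \left(Y Y - Y\right) = 2 \left(Y^{2} - Y\right) = - 2 Y + 2 Y^{2}$)
$- 77 v{\left(-62,-118 \right)} = - 77 \cdot 2 \left(-62\right) \left(-1 - 62\right) = - 77 \cdot 2 \left(-62\right) \left(-63\right) = \left(-77\right) 7812 = -601524$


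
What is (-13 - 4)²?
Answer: 289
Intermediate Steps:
(-13 - 4)² = (-17)² = 289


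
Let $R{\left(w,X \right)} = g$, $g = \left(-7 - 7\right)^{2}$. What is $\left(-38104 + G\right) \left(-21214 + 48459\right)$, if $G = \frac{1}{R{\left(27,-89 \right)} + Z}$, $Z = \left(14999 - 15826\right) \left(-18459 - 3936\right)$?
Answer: $- \frac{19227311091109035}{18520861} \approx -1.0381 \cdot 10^{9}$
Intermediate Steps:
$g = 196$ ($g = \left(-14\right)^{2} = 196$)
$R{\left(w,X \right)} = 196$
$Z = 18520665$ ($Z = \left(-827\right) \left(-22395\right) = 18520665$)
$G = \frac{1}{18520861}$ ($G = \frac{1}{196 + 18520665} = \frac{1}{18520861} \approx 5.3993 \cdot 10^{-8}$)
$\left(-38104 + G\right) \left(-21214 + 48459\right) = \left(-38104 + \frac{1}{18520861}\right) \left(-21214 + 48459\right) = \left(- \frac{705718887543}{18520861}\right) 27245 = - \frac{19227311091109035}{18520861}$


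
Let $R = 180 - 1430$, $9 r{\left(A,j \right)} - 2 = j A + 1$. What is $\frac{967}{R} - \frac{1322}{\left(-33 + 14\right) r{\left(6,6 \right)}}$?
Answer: $\frac{4718651}{308750} \approx 15.283$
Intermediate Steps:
$r{\left(A,j \right)} = \frac{1}{3} + \frac{A j}{9}$ ($r{\left(A,j \right)} = \frac{2}{9} + \frac{j A + 1}{9} = \frac{2}{9} + \frac{A j + 1}{9} = \frac{2}{9} + \frac{1 + A j}{9} = \frac{2}{9} + \left(\frac{1}{9} + \frac{A j}{9}\right) = \frac{1}{3} + \frac{A j}{9}$)
$R = -1250$ ($R = 180 - 1430 = -1250$)
$\frac{967}{R} - \frac{1322}{\left(-33 + 14\right) r{\left(6,6 \right)}} = \frac{967}{-1250} - \frac{1322}{\left(-33 + 14\right) \left(\frac{1}{3} + \frac{1}{9} \cdot 6 \cdot 6\right)} = 967 \left(- \frac{1}{1250}\right) - \frac{1322}{\left(-19\right) \left(\frac{1}{3} + 4\right)} = - \frac{967}{1250} - \frac{1322}{\left(-19\right) \frac{13}{3}} = - \frac{967}{1250} - \frac{1322}{- \frac{247}{3}} = - \frac{967}{1250} - - \frac{3966}{247} = - \frac{967}{1250} + \frac{3966}{247} = \frac{4718651}{308750}$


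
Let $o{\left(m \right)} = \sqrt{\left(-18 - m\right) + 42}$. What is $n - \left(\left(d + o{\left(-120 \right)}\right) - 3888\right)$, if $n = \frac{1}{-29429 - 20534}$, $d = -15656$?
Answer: $\frac{975877315}{49963} \approx 19532.0$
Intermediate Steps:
$n = - \frac{1}{49963}$ ($n = \frac{1}{-49963} = - \frac{1}{49963} \approx -2.0015 \cdot 10^{-5}$)
$o{\left(m \right)} = \sqrt{24 - m}$
$n - \left(\left(d + o{\left(-120 \right)}\right) - 3888\right) = - \frac{1}{49963} - \left(\left(-15656 + \sqrt{24 - -120}\right) - 3888\right) = - \frac{1}{49963} - \left(\left(-15656 + \sqrt{24 + 120}\right) - 3888\right) = - \frac{1}{49963} - \left(\left(-15656 + \sqrt{144}\right) - 3888\right) = - \frac{1}{49963} - \left(\left(-15656 + 12\right) - 3888\right) = - \frac{1}{49963} - \left(-15644 - 3888\right) = - \frac{1}{49963} - -19532 = - \frac{1}{49963} + 19532 = \frac{975877315}{49963}$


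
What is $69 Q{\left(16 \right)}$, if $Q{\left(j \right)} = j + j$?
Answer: $2208$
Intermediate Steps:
$Q{\left(j \right)} = 2 j$
$69 Q{\left(16 \right)} = 69 \cdot 2 \cdot 16 = 69 \cdot 32 = 2208$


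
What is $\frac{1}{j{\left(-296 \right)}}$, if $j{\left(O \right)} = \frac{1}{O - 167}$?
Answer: $-463$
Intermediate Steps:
$j{\left(O \right)} = \frac{1}{-167 + O}$
$\frac{1}{j{\left(-296 \right)}} = \frac{1}{\frac{1}{-167 - 296}} = \frac{1}{\frac{1}{-463}} = \frac{1}{- \frac{1}{463}} = -463$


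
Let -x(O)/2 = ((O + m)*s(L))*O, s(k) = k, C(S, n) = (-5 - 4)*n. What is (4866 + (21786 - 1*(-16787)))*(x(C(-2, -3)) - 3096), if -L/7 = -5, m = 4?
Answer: -2679578154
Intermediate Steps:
C(S, n) = -9*n
L = 35 (L = -7*(-5) = 35)
x(O) = -2*O*(140 + 35*O) (x(O) = -2*(O + 4)*35*O = -2*(4 + O)*35*O = -2*(140 + 35*O)*O = -2*O*(140 + 35*O))
(4866 + (21786 - 1*(-16787)))*(x(C(-2, -3)) - 3096) = (4866 + (21786 - 1*(-16787)))*(-70*(-9*(-3))*(4 - 9*(-3)) - 3096) = (4866 + (21786 + 16787))*(-70*27*(4 + 27) - 3096) = (4866 + 38573)*(-70*27*31 - 3096) = 43439*(-58590 - 3096) = 43439*(-61686) = -2679578154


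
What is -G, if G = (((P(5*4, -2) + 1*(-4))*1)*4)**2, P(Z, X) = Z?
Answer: -4096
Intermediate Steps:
G = 4096 (G = (((5*4 + 1*(-4))*1)*4)**2 = (((20 - 4)*1)*4)**2 = ((16*1)*4)**2 = (16*4)**2 = 64**2 = 4096)
-G = -1*4096 = -4096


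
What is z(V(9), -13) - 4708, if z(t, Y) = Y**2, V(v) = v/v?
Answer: -4539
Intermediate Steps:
V(v) = 1
z(V(9), -13) - 4708 = (-13)**2 - 4708 = 169 - 4708 = -4539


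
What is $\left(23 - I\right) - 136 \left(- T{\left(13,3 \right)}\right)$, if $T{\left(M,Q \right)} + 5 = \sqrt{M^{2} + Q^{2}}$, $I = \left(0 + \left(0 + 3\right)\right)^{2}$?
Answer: $-666 + 136 \sqrt{178} \approx 1148.5$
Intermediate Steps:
$I = 9$ ($I = \left(0 + 3\right)^{2} = 3^{2} = 9$)
$T{\left(M,Q \right)} = -5 + \sqrt{M^{2} + Q^{2}}$
$\left(23 - I\right) - 136 \left(- T{\left(13,3 \right)}\right) = \left(23 - 9\right) - 136 \left(- (-5 + \sqrt{13^{2} + 3^{2}})\right) = \left(23 - 9\right) - 136 \left(- (-5 + \sqrt{169 + 9})\right) = 14 - 136 \left(- (-5 + \sqrt{178})\right) = 14 - 136 \left(5 - \sqrt{178}\right) = 14 - \left(680 - 136 \sqrt{178}\right) = -666 + 136 \sqrt{178}$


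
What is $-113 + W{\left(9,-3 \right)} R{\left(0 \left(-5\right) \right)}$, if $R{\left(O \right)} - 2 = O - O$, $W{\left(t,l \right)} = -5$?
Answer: $-123$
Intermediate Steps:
$R{\left(O \right)} = 2$ ($R{\left(O \right)} = 2 + \left(O - O\right) = 2 + 0 = 2$)
$-113 + W{\left(9,-3 \right)} R{\left(0 \left(-5\right) \right)} = -113 - 10 = -123$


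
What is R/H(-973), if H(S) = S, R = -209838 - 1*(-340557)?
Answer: -130719/973 ≈ -134.35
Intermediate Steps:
R = 130719 (R = -209838 + 340557 = 130719)
R/H(-973) = 130719/(-973) = 130719*(-1/973) = -130719/973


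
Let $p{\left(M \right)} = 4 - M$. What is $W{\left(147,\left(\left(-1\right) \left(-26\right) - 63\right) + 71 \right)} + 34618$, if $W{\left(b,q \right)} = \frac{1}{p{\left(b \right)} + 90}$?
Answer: $\frac{1834753}{53} \approx 34618.0$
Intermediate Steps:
$W{\left(b,q \right)} = \frac{1}{94 - b}$ ($W{\left(b,q \right)} = \frac{1}{\left(4 - b\right) + 90} = \frac{1}{94 - b}$)
$W{\left(147,\left(\left(-1\right) \left(-26\right) - 63\right) + 71 \right)} + 34618 = - \frac{1}{-94 + 147} + 34618 = - \frac{1}{53} + 34618 = \frac{1834753}{53}$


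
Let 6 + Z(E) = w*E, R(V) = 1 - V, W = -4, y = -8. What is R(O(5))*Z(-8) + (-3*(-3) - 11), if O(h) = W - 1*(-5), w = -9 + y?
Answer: -2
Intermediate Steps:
w = -17 (w = -9 - 8 = -17)
O(h) = 1 (O(h) = -4 - 1*(-5) = -4 + 5 = 1)
Z(E) = -6 - 17*E
R(O(5))*Z(-8) + (-3*(-3) - 11) = (1 - 1*1)*(-6 - 17*(-8)) + (-3*(-3) - 11) = (1 - 1)*(-6 + 136) + (9 - 11) = 0*130 - 2 = 0 - 2 = -2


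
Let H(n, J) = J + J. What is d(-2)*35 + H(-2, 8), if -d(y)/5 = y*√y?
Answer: 16 + 350*I*√2 ≈ 16.0 + 494.97*I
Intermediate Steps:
H(n, J) = 2*J
d(y) = -5*y^(3/2) (d(y) = -5*y*√y = -5*y^(3/2))
d(-2)*35 + H(-2, 8) = -(-10)*I*√2*35 + 2*8 = -(-10)*I*√2*35 + 16 = (10*I*√2)*35 + 16 = 350*I*√2 + 16 = 16 + 350*I*√2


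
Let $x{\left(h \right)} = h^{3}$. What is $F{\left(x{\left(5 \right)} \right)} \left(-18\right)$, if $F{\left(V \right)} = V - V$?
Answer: $0$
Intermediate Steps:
$F{\left(V \right)} = 0$
$F{\left(x{\left(5 \right)} \right)} \left(-18\right) = 0 \left(-18\right) = 0$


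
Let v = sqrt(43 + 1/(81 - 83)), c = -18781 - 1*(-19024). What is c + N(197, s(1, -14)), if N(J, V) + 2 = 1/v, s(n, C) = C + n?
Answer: 241 + sqrt(170)/85 ≈ 241.15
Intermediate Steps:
c = 243 (c = -18781 + 19024 = 243)
v = sqrt(170)/2 (v = sqrt(43 + 1/(-2)) = sqrt(43 - 1/2) = sqrt(85/2) = sqrt(170)/2 ≈ 6.5192)
N(J, V) = -2 + sqrt(170)/85 (N(J, V) = -2 + 1/(sqrt(170)/2) = -2 + sqrt(170)/85)
c + N(197, s(1, -14)) = 243 + (-2 + sqrt(170)/85) = 241 + sqrt(170)/85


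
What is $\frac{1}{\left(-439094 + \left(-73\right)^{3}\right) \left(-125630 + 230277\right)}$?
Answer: $- \frac{1}{86659331817} \approx -1.1539 \cdot 10^{-11}$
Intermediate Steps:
$\frac{1}{\left(-439094 + \left(-73\right)^{3}\right) \left(-125630 + 230277\right)} = \frac{1}{\left(-439094 - 389017\right) 104647} = \frac{1}{\left(-828111\right) 104647} = \frac{1}{-86659331817} = - \frac{1}{86659331817}$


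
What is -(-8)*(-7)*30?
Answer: -1680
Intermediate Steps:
-(-8)*(-7)*30 = -2*28*30 = -56*30 = -1680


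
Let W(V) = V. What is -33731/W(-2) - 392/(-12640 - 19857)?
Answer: 1096157091/64994 ≈ 16866.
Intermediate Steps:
-33731/W(-2) - 392/(-12640 - 19857) = -33731/(-2) - 392/(-12640 - 19857) = -33731*(-½) - 392/(-32497) = 33731/2 - 392*(-1/32497) = 33731/2 + 392/32497 = 1096157091/64994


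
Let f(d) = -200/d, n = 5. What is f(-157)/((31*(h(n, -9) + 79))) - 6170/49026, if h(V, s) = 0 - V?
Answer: -553092415/4414276527 ≈ -0.12530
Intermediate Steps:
h(V, s) = -V
f(-157)/((31*(h(n, -9) + 79))) - 6170/49026 = (-200/(-157))/((31*(-1*5 + 79))) - 6170/49026 = (-200*(-1/157))/((31*(-5 + 79))) - 6170*1/49026 = 200/(157*((31*74))) - 3085/24513 = (200/157)/2294 - 3085/24513 = (200/157)*(1/2294) - 3085/24513 = 100/180079 - 3085/24513 = -553092415/4414276527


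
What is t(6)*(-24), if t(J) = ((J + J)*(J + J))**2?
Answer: -497664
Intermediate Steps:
t(J) = 16*J**4 (t(J) = ((2*J)*(2*J))**2 = (4*J**2)**2 = 16*J**4)
t(6)*(-24) = (16*6**4)*(-24) = (16*1296)*(-24) = 20736*(-24) = -497664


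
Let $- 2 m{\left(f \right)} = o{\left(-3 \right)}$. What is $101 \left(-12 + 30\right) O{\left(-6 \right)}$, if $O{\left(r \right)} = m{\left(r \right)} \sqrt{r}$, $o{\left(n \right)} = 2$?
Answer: $- 1818 i \sqrt{6} \approx - 4453.2 i$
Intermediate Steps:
$m{\left(f \right)} = -1$ ($m{\left(f \right)} = \left(- \frac{1}{2}\right) 2 = -1$)
$O{\left(r \right)} = - \sqrt{r}$
$101 \left(-12 + 30\right) O{\left(-6 \right)} = 101 \left(-12 + 30\right) \left(- \sqrt{-6}\right) = 101 \cdot 18 \left(- i \sqrt{6}\right) = 1818 \left(- i \sqrt{6}\right) = - 1818 i \sqrt{6}$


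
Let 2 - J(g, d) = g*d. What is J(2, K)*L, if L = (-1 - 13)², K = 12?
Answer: -4312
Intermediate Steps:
J(g, d) = 2 - d*g (J(g, d) = 2 - g*d = 2 - d*g)
L = 196 (L = (-14)² = 196)
J(2, K)*L = (2 - 1*12*2)*196 = (2 - 24)*196 = -22*196 = -4312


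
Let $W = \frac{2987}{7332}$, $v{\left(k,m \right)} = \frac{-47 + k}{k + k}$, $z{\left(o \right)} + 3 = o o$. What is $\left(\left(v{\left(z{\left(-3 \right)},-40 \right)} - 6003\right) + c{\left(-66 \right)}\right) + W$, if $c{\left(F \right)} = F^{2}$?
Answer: $- \frac{3024467}{1833} \approx -1650.0$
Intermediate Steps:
$z{\left(o \right)} = -3 + o^{2}$ ($z{\left(o \right)} = -3 + o o = -3 + o^{2}$)
$v{\left(k,m \right)} = \frac{-47 + k}{2 k}$
$W = \frac{2987}{7332}$ ($W = 2987 \cdot \frac{1}{7332} = \frac{2987}{7332} \approx 0.40739$)
$\left(\left(v{\left(z{\left(-3 \right)},-40 \right)} - 6003\right) + c{\left(-66 \right)}\right) + W = \left(\left(\frac{-47 - \left(3 - \left(-3\right)^{2}\right)}{2 \left(-3 + \left(-3\right)^{2}\right)} - 6003\right) + \left(-66\right)^{2}\right) + \frac{2987}{7332} = \left(\left(\frac{-47 + \left(-3 + 9\right)}{2 \left(-3 + 9\right)} - 6003\right) + 4356\right) + \frac{2987}{7332} = \left(\left(\frac{-47 + 6}{2 \cdot 6} - 6003\right) + 4356\right) + \frac{2987}{7332} = \left(\left(\frac{1}{2} \cdot \frac{1}{6} \left(-41\right) - 6003\right) + 4356\right) + \frac{2987}{7332} = \left(\left(- \frac{41}{12} - 6003\right) + 4356\right) + \frac{2987}{7332} = \left(- \frac{72077}{12} + 4356\right) + \frac{2987}{7332} = - \frac{19805}{12} + \frac{2987}{7332} = - \frac{3024467}{1833}$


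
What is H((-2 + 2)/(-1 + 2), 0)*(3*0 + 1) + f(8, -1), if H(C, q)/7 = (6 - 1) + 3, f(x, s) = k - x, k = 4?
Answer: 52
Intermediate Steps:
f(x, s) = 4 - x
H(C, q) = 56 (H(C, q) = 7*((6 - 1) + 3) = 7*(5 + 3) = 7*8 = 56)
H((-2 + 2)/(-1 + 2), 0)*(3*0 + 1) + f(8, -1) = 56*(3*0 + 1) + (4 - 1*8) = 56*(0 + 1) + (4 - 8) = 56*1 - 4 = 56 - 4 = 52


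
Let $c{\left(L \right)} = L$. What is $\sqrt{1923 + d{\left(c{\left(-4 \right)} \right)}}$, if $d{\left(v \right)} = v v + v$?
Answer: $3 \sqrt{215} \approx 43.989$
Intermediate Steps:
$d{\left(v \right)} = v + v^{2}$ ($d{\left(v \right)} = v^{2} + v = v + v^{2}$)
$\sqrt{1923 + d{\left(c{\left(-4 \right)} \right)}} = \sqrt{1923 - 4 \left(1 - 4\right)} = \sqrt{1923 - -12} = \sqrt{1923 + 12} = \sqrt{1935} = 3 \sqrt{215}$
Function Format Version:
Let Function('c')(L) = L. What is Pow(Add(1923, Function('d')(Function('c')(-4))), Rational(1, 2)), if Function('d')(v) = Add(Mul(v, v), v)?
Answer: Mul(3, Pow(215, Rational(1, 2))) ≈ 43.989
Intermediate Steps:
Function('d')(v) = Add(v, Pow(v, 2)) (Function('d')(v) = Add(Pow(v, 2), v) = Add(v, Pow(v, 2)))
Pow(Add(1923, Function('d')(Function('c')(-4))), Rational(1, 2)) = Pow(Add(1923, Mul(-4, Add(1, -4))), Rational(1, 2)) = Pow(Add(1923, Mul(-4, -3)), Rational(1, 2)) = Pow(Add(1923, 12), Rational(1, 2)) = Pow(1935, Rational(1, 2)) = Mul(3, Pow(215, Rational(1, 2)))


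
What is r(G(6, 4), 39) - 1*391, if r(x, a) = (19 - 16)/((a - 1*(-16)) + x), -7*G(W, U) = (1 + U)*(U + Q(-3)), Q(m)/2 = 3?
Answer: -130964/335 ≈ -390.94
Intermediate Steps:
Q(m) = 6 (Q(m) = 2*3 = 6)
G(W, U) = -(1 + U)*(6 + U)/7 (G(W, U) = -(1 + U)*(U + 6)/7 = -(1 + U)*(6 + U)/7)
r(x, a) = 3/(16 + a + x) (r(x, a) = 3/((a + 16) + x) = 3/((16 + a) + x) = 3/(16 + a + x))
r(G(6, 4), 39) - 1*391 = 3/(16 + 39 + (-6/7 - 1*4 - ⅐*4²)) - 1*391 = 3/(16 + 39 + (-6/7 - 4 - ⅐*16)) - 391 = 3/(16 + 39 + (-6/7 - 4 - 16/7)) - 391 = 3/(16 + 39 - 50/7) - 391 = 3/(335/7) - 391 = 3*(7/335) - 391 = 21/335 - 391 = -130964/335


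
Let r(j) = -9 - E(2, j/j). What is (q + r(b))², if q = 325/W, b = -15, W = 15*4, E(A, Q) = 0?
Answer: 1849/144 ≈ 12.840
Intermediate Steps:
W = 60
r(j) = -9 (r(j) = -9 - 1*0 = -9 + 0 = -9)
q = 65/12 (q = 325/60 = 325*(1/60) = 65/12 ≈ 5.4167)
(q + r(b))² = (65/12 - 9)² = (-43/12)² = 1849/144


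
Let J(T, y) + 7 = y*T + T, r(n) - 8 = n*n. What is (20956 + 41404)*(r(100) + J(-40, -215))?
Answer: 1157463960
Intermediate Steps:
r(n) = 8 + n² (r(n) = 8 + n*n = 8 + n²)
J(T, y) = -7 + T + T*y (J(T, y) = -7 + (y*T + T) = -7 + (T*y + T) = -7 + (T + T*y) = -7 + T + T*y)
(20956 + 41404)*(r(100) + J(-40, -215)) = (20956 + 41404)*((8 + 100²) + (-7 - 40 - 40*(-215))) = 62360*((8 + 10000) + (-7 - 40 + 8600)) = 62360*(10008 + 8553) = 62360*18561 = 1157463960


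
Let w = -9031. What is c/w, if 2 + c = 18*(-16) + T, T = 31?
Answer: 259/9031 ≈ 0.028679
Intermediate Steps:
c = -259 (c = -2 + (18*(-16) + 31) = -2 + (-288 + 31) = -2 - 257 = -259)
c/w = -259/(-9031) = -259*(-1/9031) = 259/9031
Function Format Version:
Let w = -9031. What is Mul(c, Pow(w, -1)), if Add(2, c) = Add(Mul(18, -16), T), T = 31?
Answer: Rational(259, 9031) ≈ 0.028679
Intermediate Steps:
c = -259 (c = Add(-2, Add(Mul(18, -16), 31)) = Add(-2, Add(-288, 31)) = Add(-2, -257) = -259)
Mul(c, Pow(w, -1)) = Mul(-259, Pow(-9031, -1)) = Mul(-259, Rational(-1, 9031)) = Rational(259, 9031)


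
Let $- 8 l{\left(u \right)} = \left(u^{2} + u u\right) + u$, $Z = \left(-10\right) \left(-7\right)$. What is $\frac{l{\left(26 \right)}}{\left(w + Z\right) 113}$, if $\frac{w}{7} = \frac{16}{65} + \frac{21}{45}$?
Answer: $- \frac{134355}{6609596} \approx -0.020327$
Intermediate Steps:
$Z = 70$
$l{\left(u \right)} = - \frac{u^{2}}{4} - \frac{u}{8}$ ($l{\left(u \right)} = - \frac{\left(u^{2} + u u\right) + u}{8} = - \frac{\left(u^{2} + u^{2}\right) + u}{8} = - \frac{2 u^{2} + u}{8} = - \frac{u + 2 u^{2}}{8} = - \frac{u^{2}}{4} - \frac{u}{8}$)
$w = \frac{973}{195}$ ($w = 7 \left(\frac{16}{65} + \frac{21}{45}\right) = 7 \left(16 \cdot \frac{1}{65} + 21 \cdot \frac{1}{45}\right) = 7 \left(\frac{16}{65} + \frac{7}{15}\right) = 7 \cdot \frac{139}{195} = \frac{973}{195} \approx 4.9897$)
$\frac{l{\left(26 \right)}}{\left(w + Z\right) 113} = \frac{\left(- \frac{1}{8}\right) 26 \left(1 + 2 \cdot 26\right)}{\left(\frac{973}{195} + 70\right) 113} = \frac{\left(- \frac{1}{8}\right) 26 \left(1 + 52\right)}{\frac{14623}{195} \cdot 113} = \frac{\left(- \frac{1}{8}\right) 26 \cdot 53}{\frac{1652399}{195}} = \left(- \frac{689}{4}\right) \frac{195}{1652399} = - \frac{134355}{6609596}$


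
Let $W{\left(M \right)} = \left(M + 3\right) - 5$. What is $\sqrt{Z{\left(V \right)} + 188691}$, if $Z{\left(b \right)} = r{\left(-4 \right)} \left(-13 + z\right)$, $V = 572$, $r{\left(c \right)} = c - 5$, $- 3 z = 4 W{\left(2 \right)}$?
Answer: $2 \sqrt{47202} \approx 434.52$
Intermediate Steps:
$W{\left(M \right)} = -2 + M$ ($W{\left(M \right)} = \left(3 + M\right) - 5 = -2 + M$)
$z = 0$ ($z = - \frac{4 \left(-2 + 2\right)}{3} = - \frac{4 \cdot 0}{3} = \left(- \frac{1}{3}\right) 0 = 0$)
$r{\left(c \right)} = -5 + c$
$Z{\left(b \right)} = 117$ ($Z{\left(b \right)} = \left(-5 - 4\right) \left(-13 + 0\right) = \left(-9\right) \left(-13\right) = 117$)
$\sqrt{Z{\left(V \right)} + 188691} = \sqrt{117 + 188691} = \sqrt{188808} = 2 \sqrt{47202}$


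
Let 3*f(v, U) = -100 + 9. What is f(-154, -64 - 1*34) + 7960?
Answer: 23789/3 ≈ 7929.7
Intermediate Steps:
f(v, U) = -91/3 (f(v, U) = (-100 + 9)/3 = (⅓)*(-91) = -91/3)
f(-154, -64 - 1*34) + 7960 = -91/3 + 7960 = 23789/3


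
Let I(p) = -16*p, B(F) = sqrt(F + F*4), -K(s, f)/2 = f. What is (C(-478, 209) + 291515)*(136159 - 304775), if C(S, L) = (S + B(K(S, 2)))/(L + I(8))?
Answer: -3981400953992/81 - 337232*I*sqrt(5)/81 ≈ -4.9153e+10 - 9309.5*I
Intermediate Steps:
K(s, f) = -2*f
B(F) = sqrt(5)*sqrt(F) (B(F) = sqrt(F + 4*F) = sqrt(5*F) = sqrt(5)*sqrt(F))
C(S, L) = (S + 2*I*sqrt(5))/(-128 + L) (C(S, L) = (S + sqrt(5)*sqrt(-2*2))/(L - 16*8) = (S + sqrt(5)*sqrt(-4))/(L - 128) = (S + sqrt(5)*(2*I))/(-128 + L) = (S + 2*I*sqrt(5))/(-128 + L))
(C(-478, 209) + 291515)*(136159 - 304775) = ((-478 + 2*I*sqrt(5))/(-128 + 209) + 291515)*(136159 - 304775) = ((-478 + 2*I*sqrt(5))/81 + 291515)*(-168616) = ((-478/81 + 2*I*sqrt(5)/81) + 291515)*(-168616) = (23612237/81 + 2*I*sqrt(5)/81)*(-168616) = -3981400953992/81 - 337232*I*sqrt(5)/81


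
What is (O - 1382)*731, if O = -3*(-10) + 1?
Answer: -987581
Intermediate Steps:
O = 31 (O = 30 + 1 = 31)
(O - 1382)*731 = (31 - 1382)*731 = -1351*731 = -987581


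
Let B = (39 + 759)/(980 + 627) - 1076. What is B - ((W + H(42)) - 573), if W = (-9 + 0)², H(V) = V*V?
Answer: -3772438/1607 ≈ -2347.5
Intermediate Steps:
H(V) = V²
W = 81 (W = (-9)² = 81)
B = -1728334/1607 (B = 798/1607 - 1076 = -1728334/1607 ≈ -1075.5)
B - ((W + H(42)) - 573) = -1728334/1607 - ((81 + 42²) - 573) = -1728334/1607 - ((81 + 1764) - 573) = -1728334/1607 - (1845 - 573) = -1728334/1607 - 1*1272 = -1728334/1607 - 1272 = -3772438/1607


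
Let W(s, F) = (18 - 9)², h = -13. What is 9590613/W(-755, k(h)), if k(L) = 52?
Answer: 3196871/27 ≈ 1.1840e+5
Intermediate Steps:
W(s, F) = 81 (W(s, F) = 9² = 81)
9590613/W(-755, k(h)) = 9590613/81 = 9590613*(1/81) = 3196871/27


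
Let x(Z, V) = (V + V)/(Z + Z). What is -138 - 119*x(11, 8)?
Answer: -2470/11 ≈ -224.55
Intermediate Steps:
x(Z, V) = V/Z (x(Z, V) = (2*V)/((2*Z)) = (2*V)*(1/(2*Z)) = V/Z)
-138 - 119*x(11, 8) = -138 - 952/11 = -2470/11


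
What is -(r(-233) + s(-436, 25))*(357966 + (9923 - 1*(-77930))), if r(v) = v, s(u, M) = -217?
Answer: 200618550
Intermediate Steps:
-(r(-233) + s(-436, 25))*(357966 + (9923 - 1*(-77930))) = -(-233 - 217)*(357966 + (9923 - 1*(-77930))) = -(-450)*(357966 + (9923 + 77930)) = -(-450)*(357966 + 87853) = -(-450)*445819 = -1*(-200618550) = 200618550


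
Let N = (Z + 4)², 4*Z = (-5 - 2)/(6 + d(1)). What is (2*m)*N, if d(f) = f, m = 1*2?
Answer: 225/4 ≈ 56.250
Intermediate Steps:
m = 2
Z = -¼ (Z = ((-5 - 2)/(6 + 1))/4 = (-7/7)/4 = (-7*⅐)/4 = (¼)*(-1) = -¼ ≈ -0.25000)
N = 225/16 (N = (-¼ + 4)² = (15/4)² = 225/16 ≈ 14.063)
(2*m)*N = (2*2)*(225/16) = 4*(225/16) = 225/4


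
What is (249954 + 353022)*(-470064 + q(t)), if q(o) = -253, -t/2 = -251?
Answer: -283589863392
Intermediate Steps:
t = 502 (t = -2*(-251) = 502)
(249954 + 353022)*(-470064 + q(t)) = (249954 + 353022)*(-470064 - 253) = 602976*(-470317) = -283589863392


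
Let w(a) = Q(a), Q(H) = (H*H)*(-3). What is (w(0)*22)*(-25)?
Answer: 0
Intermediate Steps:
Q(H) = -3*H² (Q(H) = H²*(-3) = -3*H²)
w(a) = -3*a²
(w(0)*22)*(-25) = (-3*0²*22)*(-25) = (-3*0*22)*(-25) = (0*22)*(-25) = 0*(-25) = 0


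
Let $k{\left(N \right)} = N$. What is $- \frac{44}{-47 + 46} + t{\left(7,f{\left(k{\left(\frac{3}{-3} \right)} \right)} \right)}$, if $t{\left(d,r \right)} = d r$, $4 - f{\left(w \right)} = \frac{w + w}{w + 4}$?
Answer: $\frac{230}{3} \approx 76.667$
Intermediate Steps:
$f{\left(w \right)} = 4 - \frac{2 w}{4 + w}$ ($f{\left(w \right)} = 4 - \frac{w + w}{w + 4} = 4 - \frac{2 w}{4 + w}$)
$- \frac{44}{-47 + 46} + t{\left(7,f{\left(k{\left(\frac{3}{-3} \right)} \right)} \right)} = - \frac{44}{-47 + 46} + 7 \frac{2 \left(8 + \frac{3}{-3}\right)}{4 + \frac{3}{-3}} = - \frac{44}{-1} + 7 \frac{2 \left(8 + 3 \left(- \frac{1}{3}\right)\right)}{4 + 3 \left(- \frac{1}{3}\right)} = \left(-44\right) \left(-1\right) + 7 \frac{2 \left(8 - 1\right)}{4 - 1} = 44 + 7 \cdot 2 \cdot \frac{1}{3} \cdot 7 = 44 + 7 \cdot \frac{14}{3} = 44 + \frac{98}{3} = \frac{230}{3}$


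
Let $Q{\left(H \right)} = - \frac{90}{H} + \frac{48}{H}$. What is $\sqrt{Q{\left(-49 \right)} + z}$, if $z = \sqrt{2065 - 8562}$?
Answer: $\frac{\sqrt{42 + 49 i \sqrt{6497}}}{7} \approx 6.3822 + 6.3147 i$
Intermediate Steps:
$z = i \sqrt{6497}$ ($z = \sqrt{-6497} = i \sqrt{6497} \approx 80.604 i$)
$Q{\left(H \right)} = - \frac{42}{H}$
$\sqrt{Q{\left(-49 \right)} + z} = \sqrt{- \frac{42}{-49} + i \sqrt{6497}} = \sqrt{\left(-42\right) \left(- \frac{1}{49}\right) + i \sqrt{6497}} = \sqrt{\frac{6}{7} + i \sqrt{6497}}$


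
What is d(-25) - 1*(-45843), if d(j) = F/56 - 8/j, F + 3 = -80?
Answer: 64178573/1400 ≈ 45842.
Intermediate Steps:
F = -83 (F = -3 - 80 = -83)
d(j) = -83/56 - 8/j
d(-25) - 1*(-45843) = (-83/56 - 8/(-25)) - 1*(-45843) = (-83/56 - 8*(-1/25)) + 45843 = (-83/56 + 8/25) + 45843 = -1627/1400 + 45843 = 64178573/1400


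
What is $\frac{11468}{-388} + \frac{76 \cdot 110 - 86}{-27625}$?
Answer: $- \frac{80003453}{2679625} \approx -29.856$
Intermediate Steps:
$\frac{11468}{-388} + \frac{76 \cdot 110 - 86}{-27625} = 11468 \left(- \frac{1}{388}\right) + \left(8360 - 86\right) \left(- \frac{1}{27625}\right) = - \frac{2867}{97} + 8274 \left(- \frac{1}{27625}\right) = - \frac{2867}{97} - \frac{8274}{27625} = - \frac{80003453}{2679625}$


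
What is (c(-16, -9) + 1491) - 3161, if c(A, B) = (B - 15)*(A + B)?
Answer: -1070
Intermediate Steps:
c(A, B) = (-15 + B)*(A + B)
(c(-16, -9) + 1491) - 3161 = (((-9)**2 - 15*(-16) - 15*(-9) - 16*(-9)) + 1491) - 3161 = ((81 + 240 + 135 + 144) + 1491) - 3161 = (600 + 1491) - 3161 = 2091 - 3161 = -1070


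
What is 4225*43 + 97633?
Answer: 279308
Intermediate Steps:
4225*43 + 97633 = 181675 + 97633 = 279308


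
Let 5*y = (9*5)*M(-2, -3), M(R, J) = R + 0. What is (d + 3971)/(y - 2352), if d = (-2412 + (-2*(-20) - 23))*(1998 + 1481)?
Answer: 1388039/395 ≈ 3514.0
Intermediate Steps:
M(R, J) = R
d = -8332205 (d = (-2412 + (40 - 23))*3479 = (-2412 + 17)*3479 = -2395*3479 = -8332205)
y = -18 (y = ((9*5)*(-2))/5 = (45*(-2))/5 = (⅕)*(-90) = -18)
(d + 3971)/(y - 2352) = (-8332205 + 3971)/(-18 - 2352) = -8328234/(-2370) = -8328234*(-1/2370) = 1388039/395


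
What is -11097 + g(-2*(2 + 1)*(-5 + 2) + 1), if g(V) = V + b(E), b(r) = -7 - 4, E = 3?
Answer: -11089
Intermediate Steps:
b(r) = -11
g(V) = -11 + V (g(V) = V - 11 = -11 + V)
-11097 + g(-2*(2 + 1)*(-5 + 2) + 1) = -11097 + (-11 + (-2*(2 + 1)*(-5 + 2) + 1)) = -11097 + (-11 + (-6*(-3) + 1)) = -11097 + (-11 + (-2*(-9) + 1)) = -11097 + (-11 + (18 + 1)) = -11097 + (-11 + 19) = -11097 + 8 = -11089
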